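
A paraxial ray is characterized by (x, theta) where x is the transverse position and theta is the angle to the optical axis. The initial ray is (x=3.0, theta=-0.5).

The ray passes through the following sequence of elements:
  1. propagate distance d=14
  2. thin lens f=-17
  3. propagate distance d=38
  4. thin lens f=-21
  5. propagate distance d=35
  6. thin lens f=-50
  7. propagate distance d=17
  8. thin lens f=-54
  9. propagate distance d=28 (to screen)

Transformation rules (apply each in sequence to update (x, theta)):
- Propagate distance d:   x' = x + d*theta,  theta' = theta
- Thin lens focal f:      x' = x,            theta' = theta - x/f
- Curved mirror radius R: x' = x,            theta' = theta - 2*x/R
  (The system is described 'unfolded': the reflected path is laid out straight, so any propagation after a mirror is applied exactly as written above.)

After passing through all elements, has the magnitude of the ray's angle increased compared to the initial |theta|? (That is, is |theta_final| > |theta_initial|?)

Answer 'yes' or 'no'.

Initial: x=3.0000 theta=-0.5000
After 1 (propagate distance d=14): x=-4.0000 theta=-0.5000
After 2 (thin lens f=-17): x=-4.0000 theta=-25/34 (≈-0.7353)
After 3 (propagate distance d=38): x=-543/17 (≈-31.9412) theta=-25/34 (≈-0.7353)
After 4 (thin lens f=-21): x=-543/17 (≈-31.9412) theta=-537/238 (≈-2.2563)
After 5 (propagate distance d=35): x=-3771/34 (≈-110.9118) theta=-537/238 (≈-2.2563)
After 6 (thin lens f=-50): x=-3771/34 (≈-110.9118) theta=-53247/11900 (≈-4.4745)
After 7 (propagate distance d=17): x=-2225049/11900 (≈-186.9789) theta=-53247/11900 (≈-4.4745)
After 8 (thin lens f=-54): x=-2225049/11900 (≈-186.9789) theta=-1700129/214200 (≈-7.9371)
After 9 (propagate distance d=28 (to screen)): x=-43827247/107100 (≈-409.2180) theta=-1700129/214200 (≈-7.9371)
|theta_initial|=0.5000 |theta_final|=1700129/214200 (≈7.9371) -> increased

Answer: yes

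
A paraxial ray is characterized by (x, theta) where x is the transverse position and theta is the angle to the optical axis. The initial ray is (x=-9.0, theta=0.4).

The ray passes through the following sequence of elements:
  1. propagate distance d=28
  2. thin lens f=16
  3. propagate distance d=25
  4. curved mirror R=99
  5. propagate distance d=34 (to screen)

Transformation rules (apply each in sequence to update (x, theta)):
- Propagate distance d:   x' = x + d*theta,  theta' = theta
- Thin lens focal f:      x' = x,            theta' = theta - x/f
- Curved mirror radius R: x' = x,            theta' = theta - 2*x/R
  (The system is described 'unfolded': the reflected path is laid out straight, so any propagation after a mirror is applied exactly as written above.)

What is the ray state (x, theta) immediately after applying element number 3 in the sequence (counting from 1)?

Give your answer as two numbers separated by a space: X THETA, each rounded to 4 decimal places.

Initial: x=-9.0000 theta=0.4000
After 1 (propagate distance d=28): x=2.2000 theta=0.4000
After 2 (thin lens f=16): x=2.2000 theta=0.2625
After 3 (propagate distance d=25): x=8.7625 theta=0.2625
Rounded to 4 decimal places: x = 8.7625, theta = 0.2625

Answer: 8.7625 0.2625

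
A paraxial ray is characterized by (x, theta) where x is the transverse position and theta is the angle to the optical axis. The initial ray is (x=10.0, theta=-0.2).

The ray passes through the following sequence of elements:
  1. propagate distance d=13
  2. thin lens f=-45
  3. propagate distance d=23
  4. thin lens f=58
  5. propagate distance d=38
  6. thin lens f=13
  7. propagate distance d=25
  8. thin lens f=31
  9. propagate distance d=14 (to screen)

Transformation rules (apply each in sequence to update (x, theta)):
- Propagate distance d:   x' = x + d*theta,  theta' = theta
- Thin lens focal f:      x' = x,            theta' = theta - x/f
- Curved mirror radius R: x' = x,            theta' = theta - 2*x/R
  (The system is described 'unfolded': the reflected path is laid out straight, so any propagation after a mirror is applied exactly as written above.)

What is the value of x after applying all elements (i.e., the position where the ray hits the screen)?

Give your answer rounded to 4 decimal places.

Initial: x=10.0000 theta=-0.2000
After 1 (propagate distance d=13): x=7.4000 theta=-0.2000
After 2 (thin lens f=-45): x=7.4000 theta=-8/225 (≈-0.0356)
After 3 (propagate distance d=23): x=1481/225 (≈6.5822) theta=-8/225 (≈-0.0356)
After 4 (thin lens f=58): x=1481/225 (≈6.5822) theta=-389/2610 (≈-0.1490)
After 5 (propagate distance d=38): x=666/725 (≈0.9186) theta=-389/2610 (≈-0.1490)
After 6 (thin lens f=13): x=666/725 (≈0.9186) theta=-37273/169650 (≈-0.2197)
After 7 (propagate distance d=25): x=-775981/169650 (≈-4.5740) theta=-37273/169650 (≈-0.2197)
After 8 (thin lens f=31): x=-775981/169650 (≈-4.5740) theta=-63247/876525 (≈-0.0722)
After 9 (propagate distance d=14 (to screen)): x=-29368159/5259150 (≈-5.5842) theta=-63247/876525 (≈-0.0722)
Rounded to 4 decimal places: x = -5.5842

Answer: -5.5842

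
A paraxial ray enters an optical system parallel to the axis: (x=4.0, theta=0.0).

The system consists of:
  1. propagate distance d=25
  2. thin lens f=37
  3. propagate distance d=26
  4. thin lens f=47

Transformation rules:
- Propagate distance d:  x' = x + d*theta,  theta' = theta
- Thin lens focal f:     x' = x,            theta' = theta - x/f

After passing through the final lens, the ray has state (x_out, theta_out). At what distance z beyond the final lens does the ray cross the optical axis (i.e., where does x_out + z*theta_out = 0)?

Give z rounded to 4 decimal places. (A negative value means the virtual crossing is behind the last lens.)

Initial: x=4.0000 theta=0.0000
After 1 (propagate distance d=25): x=4.0000 theta=0.0000
After 2 (thin lens f=37): x=4.0000 theta=-4/37 (≈-0.1081)
After 3 (propagate distance d=26): x=44/37 (≈1.1892) theta=-4/37 (≈-0.1081)
After 4 (thin lens f=47): x=44/37 (≈1.1892) theta=-232/1739 (≈-0.1334)
z_focus = -x_out/theta_out = -(44/37)/(-232/1739) = 517/58 ≈ 8.9138
Rounded to 4 decimal places: z = 8.9138

Answer: 8.9138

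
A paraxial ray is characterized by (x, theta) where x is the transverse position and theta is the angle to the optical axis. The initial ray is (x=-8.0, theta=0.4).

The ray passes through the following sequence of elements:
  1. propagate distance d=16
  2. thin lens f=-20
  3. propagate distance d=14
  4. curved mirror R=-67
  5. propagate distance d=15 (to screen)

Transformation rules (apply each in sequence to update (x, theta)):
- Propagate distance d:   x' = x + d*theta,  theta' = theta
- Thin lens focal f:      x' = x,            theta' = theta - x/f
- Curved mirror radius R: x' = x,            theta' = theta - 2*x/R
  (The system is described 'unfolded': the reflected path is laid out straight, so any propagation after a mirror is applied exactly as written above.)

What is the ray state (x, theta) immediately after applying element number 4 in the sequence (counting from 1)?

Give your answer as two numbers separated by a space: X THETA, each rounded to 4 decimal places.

Initial: x=-8.0000 theta=0.4000
After 1 (propagate distance d=16): x=-1.6000 theta=0.4000
After 2 (thin lens f=-20): x=-1.6000 theta=0.3200
After 3 (propagate distance d=14): x=2.8800 theta=0.3200
After 4 (curved mirror R=-67): x=2.8800 theta=136/335 (≈0.4060)
Rounded to 4 decimal places: x = 2.8800, theta = 0.4060

Answer: 2.8800 0.4060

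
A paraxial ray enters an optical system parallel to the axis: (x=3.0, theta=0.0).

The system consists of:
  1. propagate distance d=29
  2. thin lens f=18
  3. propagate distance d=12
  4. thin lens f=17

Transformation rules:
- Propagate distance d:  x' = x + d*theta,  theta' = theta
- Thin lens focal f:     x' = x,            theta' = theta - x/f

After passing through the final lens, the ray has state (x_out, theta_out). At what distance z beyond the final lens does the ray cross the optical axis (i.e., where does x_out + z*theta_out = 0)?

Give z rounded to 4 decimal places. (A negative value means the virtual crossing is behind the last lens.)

Answer: 4.4348

Derivation:
Initial: x=3.0000 theta=0.0000
After 1 (propagate distance d=29): x=3.0000 theta=0.0000
After 2 (thin lens f=18): x=3.0000 theta=-1/6 (≈-0.1667)
After 3 (propagate distance d=12): x=1.0000 theta=-1/6 (≈-0.1667)
After 4 (thin lens f=17): x=1.0000 theta=-23/102 (≈-0.2255)
z_focus = -x_out/theta_out = -(1.0000)/(-23/102) = 102/23 ≈ 4.4348
Rounded to 4 decimal places: z = 4.4348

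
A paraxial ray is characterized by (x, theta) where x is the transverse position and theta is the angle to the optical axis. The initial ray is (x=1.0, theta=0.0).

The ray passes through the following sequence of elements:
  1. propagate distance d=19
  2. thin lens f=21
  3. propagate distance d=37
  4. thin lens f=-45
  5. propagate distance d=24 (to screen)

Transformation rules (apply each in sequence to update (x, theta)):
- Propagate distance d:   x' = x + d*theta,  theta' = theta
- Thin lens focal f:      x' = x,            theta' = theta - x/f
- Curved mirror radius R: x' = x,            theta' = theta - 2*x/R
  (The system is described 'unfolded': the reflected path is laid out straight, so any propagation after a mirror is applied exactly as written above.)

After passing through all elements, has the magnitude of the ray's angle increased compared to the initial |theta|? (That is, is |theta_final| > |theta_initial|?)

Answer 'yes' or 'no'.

Initial: x=1.0000 theta=0.0000
After 1 (propagate distance d=19): x=1.0000 theta=0.0000
After 2 (thin lens f=21): x=1.0000 theta=-1/21 (≈-0.0476)
After 3 (propagate distance d=37): x=-16/21 (≈-0.7619) theta=-1/21 (≈-0.0476)
After 4 (thin lens f=-45): x=-16/21 (≈-0.7619) theta=-61/945 (≈-0.0646)
After 5 (propagate distance d=24 (to screen)): x=-104/45 (≈-2.3111) theta=-61/945 (≈-0.0646)
|theta_initial|=0.0000 |theta_final|=61/945 (≈0.0646) -> increased

Answer: yes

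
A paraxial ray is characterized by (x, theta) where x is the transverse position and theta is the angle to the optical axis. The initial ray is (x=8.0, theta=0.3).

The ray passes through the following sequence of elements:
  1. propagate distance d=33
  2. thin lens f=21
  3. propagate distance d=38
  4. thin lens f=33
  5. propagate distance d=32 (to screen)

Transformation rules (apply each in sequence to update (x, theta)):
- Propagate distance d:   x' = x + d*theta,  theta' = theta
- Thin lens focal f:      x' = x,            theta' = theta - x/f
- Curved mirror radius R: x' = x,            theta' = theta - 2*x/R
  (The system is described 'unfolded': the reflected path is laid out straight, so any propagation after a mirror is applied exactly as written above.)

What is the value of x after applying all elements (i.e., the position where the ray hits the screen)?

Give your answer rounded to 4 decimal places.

Initial: x=8.0000 theta=0.3000
After 1 (propagate distance d=33): x=17.9000 theta=0.3000
After 2 (thin lens f=21): x=17.9000 theta=-58/105 (≈-0.5524)
After 3 (propagate distance d=38): x=-649/210 (≈-3.0905) theta=-58/105 (≈-0.5524)
After 4 (thin lens f=33): x=-649/210 (≈-3.0905) theta=-289/630 (≈-0.4587)
After 5 (propagate distance d=32 (to screen)): x=-2239/126 (≈-17.7698) theta=-289/630 (≈-0.4587)
Rounded to 4 decimal places: x = -17.7698

Answer: -17.7698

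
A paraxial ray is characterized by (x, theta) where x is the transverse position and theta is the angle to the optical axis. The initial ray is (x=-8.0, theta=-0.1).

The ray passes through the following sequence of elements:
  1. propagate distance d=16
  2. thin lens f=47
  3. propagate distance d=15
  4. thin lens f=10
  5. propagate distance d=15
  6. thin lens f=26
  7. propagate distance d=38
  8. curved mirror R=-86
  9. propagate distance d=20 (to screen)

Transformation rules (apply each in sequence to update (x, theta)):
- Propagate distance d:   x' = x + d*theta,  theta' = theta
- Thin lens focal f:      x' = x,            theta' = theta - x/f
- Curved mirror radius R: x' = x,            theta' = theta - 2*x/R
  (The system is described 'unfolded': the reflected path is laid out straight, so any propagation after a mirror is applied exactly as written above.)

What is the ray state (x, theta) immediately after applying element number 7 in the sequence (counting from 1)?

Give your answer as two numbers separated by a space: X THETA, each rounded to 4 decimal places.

Initial: x=-8.0000 theta=-0.1000
After 1 (propagate distance d=16): x=-9.6000 theta=-0.1000
After 2 (thin lens f=47): x=-9.6000 theta=49/470 (≈0.1043)
After 3 (propagate distance d=15): x=-3777/470 (≈-8.0362) theta=49/470 (≈0.1043)
After 4 (thin lens f=10): x=-3777/470 (≈-8.0362) theta=4267/4700 (≈0.9079)
After 5 (propagate distance d=15): x=5247/940 (≈5.5819) theta=4267/4700 (≈0.9079)
After 6 (thin lens f=26): x=5247/940 (≈5.5819) theta=84707/122200 (≈0.6932)
After 7 (propagate distance d=38): x=487622/15275 (≈31.9229) theta=84707/122200 (≈0.6932)
Rounded to 4 decimal places: x = 31.9229, theta = 0.6932

Answer: 31.9229 0.6932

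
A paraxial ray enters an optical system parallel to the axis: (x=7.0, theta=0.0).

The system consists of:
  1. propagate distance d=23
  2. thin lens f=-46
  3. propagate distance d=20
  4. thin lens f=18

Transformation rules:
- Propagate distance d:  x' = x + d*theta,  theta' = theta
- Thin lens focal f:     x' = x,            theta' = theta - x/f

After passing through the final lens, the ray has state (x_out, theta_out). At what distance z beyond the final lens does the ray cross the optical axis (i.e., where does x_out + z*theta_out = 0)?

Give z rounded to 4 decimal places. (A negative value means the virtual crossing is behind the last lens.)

Answer: 24.7500

Derivation:
Initial: x=7.0000 theta=0.0000
After 1 (propagate distance d=23): x=7.0000 theta=0.0000
After 2 (thin lens f=-46): x=7.0000 theta=7/46 (≈0.1522)
After 3 (propagate distance d=20): x=231/23 (≈10.0435) theta=7/46 (≈0.1522)
After 4 (thin lens f=18): x=231/23 (≈10.0435) theta=-28/69 (≈-0.4058)
z_focus = -x_out/theta_out = -(231/23)/(-28/69) = 24.7500
Rounded to 4 decimal places: z = 24.7500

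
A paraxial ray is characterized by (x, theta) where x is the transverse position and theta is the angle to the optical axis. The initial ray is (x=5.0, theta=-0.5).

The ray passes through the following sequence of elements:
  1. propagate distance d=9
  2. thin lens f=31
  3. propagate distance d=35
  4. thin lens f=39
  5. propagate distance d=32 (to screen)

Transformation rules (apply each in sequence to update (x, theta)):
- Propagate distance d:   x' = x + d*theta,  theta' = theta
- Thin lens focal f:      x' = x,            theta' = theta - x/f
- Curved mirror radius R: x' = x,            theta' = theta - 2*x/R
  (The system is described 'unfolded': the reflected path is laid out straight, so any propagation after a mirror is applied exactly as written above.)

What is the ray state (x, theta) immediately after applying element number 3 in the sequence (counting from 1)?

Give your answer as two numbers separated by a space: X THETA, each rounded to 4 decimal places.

Initial: x=5.0000 theta=-0.5000
After 1 (propagate distance d=9): x=0.5000 theta=-0.5000
After 2 (thin lens f=31): x=0.5000 theta=-16/31 (≈-0.5161)
After 3 (propagate distance d=35): x=-1089/62 (≈-17.5645) theta=-16/31 (≈-0.5161)
Rounded to 4 decimal places: x = -17.5645, theta = -0.5161

Answer: -17.5645 -0.5161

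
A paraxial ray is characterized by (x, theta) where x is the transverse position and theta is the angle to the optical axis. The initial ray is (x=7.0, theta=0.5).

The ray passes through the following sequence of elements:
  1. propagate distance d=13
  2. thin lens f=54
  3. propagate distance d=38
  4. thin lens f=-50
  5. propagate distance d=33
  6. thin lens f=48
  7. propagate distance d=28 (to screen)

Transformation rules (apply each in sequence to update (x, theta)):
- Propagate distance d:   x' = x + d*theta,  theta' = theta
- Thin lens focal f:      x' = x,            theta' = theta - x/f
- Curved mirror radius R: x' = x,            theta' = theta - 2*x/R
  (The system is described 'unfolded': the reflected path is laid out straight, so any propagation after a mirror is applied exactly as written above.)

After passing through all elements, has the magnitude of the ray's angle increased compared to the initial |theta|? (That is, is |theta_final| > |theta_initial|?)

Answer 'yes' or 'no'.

Initial: x=7.0000 theta=0.5000
After 1 (propagate distance d=13): x=13.5000 theta=0.5000
After 2 (thin lens f=54): x=13.5000 theta=0.2500
After 3 (propagate distance d=38): x=23.0000 theta=0.2500
After 4 (thin lens f=-50): x=23.0000 theta=0.7100
After 5 (propagate distance d=33): x=46.4300 theta=0.7100
After 6 (thin lens f=48): x=46.4300 theta=-247/960 (≈-0.2573)
After 7 (propagate distance d=28 (to screen)): x=47071/1200 (≈39.2258) theta=-247/960 (≈-0.2573)
|theta_initial|=0.5000 |theta_final|=247/960 (≈0.2573) -> not increased

Answer: no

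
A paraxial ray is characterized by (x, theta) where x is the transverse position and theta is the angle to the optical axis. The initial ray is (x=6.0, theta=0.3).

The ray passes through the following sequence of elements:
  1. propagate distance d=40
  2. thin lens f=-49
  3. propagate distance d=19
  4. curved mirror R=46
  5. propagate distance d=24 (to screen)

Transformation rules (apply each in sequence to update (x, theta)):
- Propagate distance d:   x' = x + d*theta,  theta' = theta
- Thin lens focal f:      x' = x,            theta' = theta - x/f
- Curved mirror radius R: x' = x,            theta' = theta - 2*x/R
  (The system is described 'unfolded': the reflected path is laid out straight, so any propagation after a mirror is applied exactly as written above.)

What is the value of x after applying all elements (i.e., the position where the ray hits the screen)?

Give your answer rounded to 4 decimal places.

Answer: 14.6824

Derivation:
Initial: x=6.0000 theta=0.3000
After 1 (propagate distance d=40): x=18.0000 theta=0.3000
After 2 (thin lens f=-49): x=18.0000 theta=327/490 (≈0.6673)
After 3 (propagate distance d=19): x=15033/490 (≈30.6796) theta=327/490 (≈0.6673)
After 4 (curved mirror R=46): x=15033/490 (≈30.6796) theta=-3756/5635 (≈-0.6665)
After 5 (propagate distance d=24 (to screen)): x=165471/11270 (≈14.6824) theta=-3756/5635 (≈-0.6665)
Rounded to 4 decimal places: x = 14.6824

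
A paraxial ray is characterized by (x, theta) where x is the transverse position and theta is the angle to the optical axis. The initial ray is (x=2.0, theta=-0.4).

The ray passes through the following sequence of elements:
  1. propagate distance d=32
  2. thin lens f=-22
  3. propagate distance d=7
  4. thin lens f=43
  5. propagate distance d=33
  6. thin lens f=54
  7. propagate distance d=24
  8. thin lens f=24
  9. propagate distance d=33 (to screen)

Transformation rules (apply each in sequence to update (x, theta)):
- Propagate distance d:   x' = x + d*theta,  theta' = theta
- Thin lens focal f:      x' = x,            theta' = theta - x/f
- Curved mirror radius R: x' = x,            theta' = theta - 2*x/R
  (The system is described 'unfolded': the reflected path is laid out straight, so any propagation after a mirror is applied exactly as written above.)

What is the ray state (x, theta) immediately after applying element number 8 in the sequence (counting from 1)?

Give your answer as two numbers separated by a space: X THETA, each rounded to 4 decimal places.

Initial: x=2.0000 theta=-0.4000
After 1 (propagate distance d=32): x=-10.8000 theta=-0.4000
After 2 (thin lens f=-22): x=-10.8000 theta=-49/55 (≈-0.8909)
After 3 (propagate distance d=7): x=-937/55 (≈-17.0364) theta=-49/55 (≈-0.8909)
After 4 (thin lens f=43): x=-937/55 (≈-17.0364) theta=-234/473 (≈-0.4947)
After 5 (propagate distance d=33): x=-78901/2365 (≈-33.3619) theta=-234/473 (≈-0.4947)
After 6 (thin lens f=54): x=-78901/2365 (≈-33.3619) theta=15721/127710 (≈0.1231)
After 7 (propagate distance d=24): x=-129445/4257 (≈-30.4076) theta=15721/127710 (≈0.1231)
After 8 (thin lens f=24): x=-129445/4257 (≈-30.4076) theta=78901/56760 (≈1.3901)
Rounded to 4 decimal places: x = -30.4076, theta = 1.3901

Answer: -30.4076 1.3901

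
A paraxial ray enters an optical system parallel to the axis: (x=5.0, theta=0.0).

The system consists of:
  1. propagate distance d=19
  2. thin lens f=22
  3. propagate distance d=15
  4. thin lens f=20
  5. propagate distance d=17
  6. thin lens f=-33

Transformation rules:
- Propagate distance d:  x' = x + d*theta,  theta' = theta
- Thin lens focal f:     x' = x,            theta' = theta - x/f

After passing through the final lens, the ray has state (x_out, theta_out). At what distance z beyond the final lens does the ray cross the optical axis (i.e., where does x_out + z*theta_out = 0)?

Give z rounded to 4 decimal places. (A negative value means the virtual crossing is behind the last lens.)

Initial: x=5.0000 theta=0.0000
After 1 (propagate distance d=19): x=5.0000 theta=0.0000
After 2 (thin lens f=22): x=5.0000 theta=-5/22 (≈-0.2273)
After 3 (propagate distance d=15): x=35/22 (≈1.5909) theta=-5/22 (≈-0.2273)
After 4 (thin lens f=20): x=35/22 (≈1.5909) theta=-27/88 (≈-0.3068)
After 5 (propagate distance d=17): x=-3.6250 theta=-27/88 (≈-0.3068)
After 6 (thin lens f=-33): x=-3.6250 theta=-5/12 (≈-0.4167)
z_focus = -x_out/theta_out = -(-3.6250)/(-5/12) = -8.7000
Rounded to 4 decimal places: z = -8.7000

Answer: -8.7000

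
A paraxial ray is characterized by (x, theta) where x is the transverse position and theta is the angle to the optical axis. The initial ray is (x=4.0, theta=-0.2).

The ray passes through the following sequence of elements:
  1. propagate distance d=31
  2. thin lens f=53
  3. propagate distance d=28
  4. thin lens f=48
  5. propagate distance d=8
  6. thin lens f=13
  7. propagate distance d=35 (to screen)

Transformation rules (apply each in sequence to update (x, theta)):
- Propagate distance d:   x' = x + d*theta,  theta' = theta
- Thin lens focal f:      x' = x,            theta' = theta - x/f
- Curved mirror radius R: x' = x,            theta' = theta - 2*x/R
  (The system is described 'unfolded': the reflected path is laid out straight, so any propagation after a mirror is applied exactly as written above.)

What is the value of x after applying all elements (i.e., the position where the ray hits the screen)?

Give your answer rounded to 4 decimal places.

Initial: x=4.0000 theta=-0.2000
After 1 (propagate distance d=31): x=-2.2000 theta=-0.2000
After 2 (thin lens f=53): x=-2.2000 theta=-42/265 (≈-0.1585)
After 3 (propagate distance d=28): x=-1759/265 (≈-6.6377) theta=-42/265 (≈-0.1585)
After 4 (thin lens f=48): x=-1759/265 (≈-6.6377) theta=-257/12720 (≈-0.0202)
After 5 (propagate distance d=8): x=-10811/1590 (≈-6.7994) theta=-257/12720 (≈-0.0202)
After 6 (thin lens f=13): x=-10811/1590 (≈-6.7994) theta=83147/165360 (≈0.5028)
After 7 (propagate distance d=35 (to screen)): x=595267/55120 (≈10.7995) theta=83147/165360 (≈0.5028)
Rounded to 4 decimal places: x = 10.7995

Answer: 10.7995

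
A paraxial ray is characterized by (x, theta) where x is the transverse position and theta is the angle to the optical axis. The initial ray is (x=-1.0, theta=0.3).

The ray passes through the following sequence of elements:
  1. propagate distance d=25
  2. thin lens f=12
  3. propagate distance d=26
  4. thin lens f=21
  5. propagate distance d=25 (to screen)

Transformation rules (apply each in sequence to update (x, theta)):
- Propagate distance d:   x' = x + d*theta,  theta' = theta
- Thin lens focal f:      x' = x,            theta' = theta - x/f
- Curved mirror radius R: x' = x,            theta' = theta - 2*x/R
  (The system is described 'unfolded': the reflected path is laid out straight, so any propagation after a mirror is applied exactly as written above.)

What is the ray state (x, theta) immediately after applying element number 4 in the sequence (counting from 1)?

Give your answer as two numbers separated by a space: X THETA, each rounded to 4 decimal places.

Initial: x=-1.0000 theta=0.3000
After 1 (propagate distance d=25): x=6.5000 theta=0.3000
After 2 (thin lens f=12): x=6.5000 theta=-29/120 (≈-0.2417)
After 3 (propagate distance d=26): x=13/60 (≈0.2167) theta=-29/120 (≈-0.2417)
After 4 (thin lens f=21): x=13/60 (≈0.2167) theta=-127/504 (≈-0.2520)
Rounded to 4 decimal places: x = 0.2167, theta = -0.2520

Answer: 0.2167 -0.2520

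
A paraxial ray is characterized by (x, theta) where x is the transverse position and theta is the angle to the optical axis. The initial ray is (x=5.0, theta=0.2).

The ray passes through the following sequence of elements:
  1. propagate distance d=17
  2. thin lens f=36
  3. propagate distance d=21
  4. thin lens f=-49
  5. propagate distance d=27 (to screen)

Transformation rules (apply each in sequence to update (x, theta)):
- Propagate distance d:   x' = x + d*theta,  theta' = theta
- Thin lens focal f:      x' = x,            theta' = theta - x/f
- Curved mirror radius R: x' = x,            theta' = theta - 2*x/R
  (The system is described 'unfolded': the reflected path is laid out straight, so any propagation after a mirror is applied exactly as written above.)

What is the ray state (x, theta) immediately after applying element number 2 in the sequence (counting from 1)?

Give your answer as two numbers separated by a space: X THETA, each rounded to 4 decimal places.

Answer: 8.4000 -0.0333

Derivation:
Initial: x=5.0000 theta=0.2000
After 1 (propagate distance d=17): x=8.4000 theta=0.2000
After 2 (thin lens f=36): x=8.4000 theta=-1/30 (≈-0.0333)
Rounded to 4 decimal places: x = 8.4000, theta = -0.0333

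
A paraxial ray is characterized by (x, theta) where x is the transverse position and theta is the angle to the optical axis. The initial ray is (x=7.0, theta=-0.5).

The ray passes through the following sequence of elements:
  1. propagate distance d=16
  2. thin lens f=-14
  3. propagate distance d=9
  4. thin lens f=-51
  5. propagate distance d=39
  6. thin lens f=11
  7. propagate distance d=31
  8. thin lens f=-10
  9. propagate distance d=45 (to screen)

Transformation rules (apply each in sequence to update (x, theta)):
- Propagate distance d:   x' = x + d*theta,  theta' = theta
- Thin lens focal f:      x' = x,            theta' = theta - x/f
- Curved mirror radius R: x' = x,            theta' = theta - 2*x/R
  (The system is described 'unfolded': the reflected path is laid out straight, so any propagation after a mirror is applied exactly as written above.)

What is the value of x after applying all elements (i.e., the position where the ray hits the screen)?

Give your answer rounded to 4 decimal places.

Answer: 317.6767

Derivation:
Initial: x=7.0000 theta=-0.5000
After 1 (propagate distance d=16): x=-1.0000 theta=-0.5000
After 2 (thin lens f=-14): x=-1.0000 theta=-4/7 (≈-0.5714)
After 3 (propagate distance d=9): x=-43/7 (≈-6.1429) theta=-4/7 (≈-0.5714)
After 4 (thin lens f=-51): x=-43/7 (≈-6.1429) theta=-247/357 (≈-0.6919)
After 5 (propagate distance d=39): x=-3942/119 (≈-33.1261) theta=-247/357 (≈-0.6919)
After 6 (thin lens f=11): x=-3942/119 (≈-33.1261) theta=9109/3927 (≈2.3196)
After 7 (propagate distance d=31): x=152293/3927 (≈38.7810) theta=9109/3927 (≈2.3196)
After 8 (thin lens f=-10): x=152293/3927 (≈38.7810) theta=34769/5610 (≈6.1977)
After 9 (propagate distance d=45 (to screen)): x=2495033/7854 (≈317.6767) theta=34769/5610 (≈6.1977)
Rounded to 4 decimal places: x = 317.6767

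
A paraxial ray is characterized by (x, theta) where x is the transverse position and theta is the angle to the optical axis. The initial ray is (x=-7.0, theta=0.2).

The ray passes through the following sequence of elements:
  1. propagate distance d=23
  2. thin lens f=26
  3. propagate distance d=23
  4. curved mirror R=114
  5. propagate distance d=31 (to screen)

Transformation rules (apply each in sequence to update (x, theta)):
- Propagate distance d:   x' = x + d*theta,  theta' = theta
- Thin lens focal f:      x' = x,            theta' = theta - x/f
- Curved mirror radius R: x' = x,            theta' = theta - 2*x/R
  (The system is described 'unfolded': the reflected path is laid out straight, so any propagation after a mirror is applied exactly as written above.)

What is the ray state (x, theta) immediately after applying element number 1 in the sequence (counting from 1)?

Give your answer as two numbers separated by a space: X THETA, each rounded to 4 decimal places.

Answer: -2.4000 0.2000

Derivation:
Initial: x=-7.0000 theta=0.2000
After 1 (propagate distance d=23): x=-2.4000 theta=0.2000
Rounded to 4 decimal places: x = -2.4000, theta = 0.2000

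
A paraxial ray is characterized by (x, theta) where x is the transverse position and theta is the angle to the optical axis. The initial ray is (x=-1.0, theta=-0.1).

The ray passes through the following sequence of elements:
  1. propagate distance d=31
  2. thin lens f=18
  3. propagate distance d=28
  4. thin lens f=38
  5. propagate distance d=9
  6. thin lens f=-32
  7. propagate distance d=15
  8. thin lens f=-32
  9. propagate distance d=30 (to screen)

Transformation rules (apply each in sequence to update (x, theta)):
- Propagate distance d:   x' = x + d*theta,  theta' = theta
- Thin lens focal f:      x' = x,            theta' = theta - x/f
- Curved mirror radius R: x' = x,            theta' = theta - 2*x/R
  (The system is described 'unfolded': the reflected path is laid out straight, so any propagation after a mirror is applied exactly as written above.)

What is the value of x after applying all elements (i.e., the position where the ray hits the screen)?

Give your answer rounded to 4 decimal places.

Answer: 11.2015

Derivation:
Initial: x=-1.0000 theta=-0.1000
After 1 (propagate distance d=31): x=-4.1000 theta=-0.1000
After 2 (thin lens f=18): x=-4.1000 theta=23/180 (≈0.1278)
After 3 (propagate distance d=28): x=-47/90 (≈-0.5222) theta=23/180 (≈0.1278)
After 4 (thin lens f=38): x=-47/90 (≈-0.5222) theta=121/855 (≈0.1415)
After 5 (propagate distance d=9): x=257/342 (≈0.7515) theta=121/855 (≈0.1415)
After 6 (thin lens f=-32): x=257/342 (≈0.7515) theta=9029/54720 (≈0.1650)
After 7 (propagate distance d=15): x=35311/10944 (≈3.2265) theta=9029/54720 (≈0.1650)
After 8 (thin lens f=-32): x=35311/10944 (≈3.2265) theta=155161/583680 (≈0.2658)
After 9 (propagate distance d=30 (to screen)): x=1961425/175104 (≈11.2015) theta=155161/583680 (≈0.2658)
Rounded to 4 decimal places: x = 11.2015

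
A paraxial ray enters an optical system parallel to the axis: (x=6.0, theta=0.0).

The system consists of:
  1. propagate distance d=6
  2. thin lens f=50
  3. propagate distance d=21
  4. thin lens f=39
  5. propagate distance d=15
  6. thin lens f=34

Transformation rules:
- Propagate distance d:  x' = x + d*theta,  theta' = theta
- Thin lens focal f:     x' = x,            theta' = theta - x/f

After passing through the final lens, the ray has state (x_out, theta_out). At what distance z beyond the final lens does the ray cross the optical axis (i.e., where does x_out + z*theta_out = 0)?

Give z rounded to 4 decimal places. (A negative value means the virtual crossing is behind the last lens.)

Initial: x=6.0000 theta=0.0000
After 1 (propagate distance d=6): x=6.0000 theta=0.0000
After 2 (thin lens f=50): x=6.0000 theta=-0.1200
After 3 (propagate distance d=21): x=3.4800 theta=-0.1200
After 4 (thin lens f=39): x=3.4800 theta=-68/325 (≈-0.2092)
After 5 (propagate distance d=15): x=111/325 (≈0.3415) theta=-68/325 (≈-0.2092)
After 6 (thin lens f=34): x=111/325 (≈0.3415) theta=-2423/11050 (≈-0.2193)
z_focus = -x_out/theta_out = -(111/325)/(-2423/11050) = 3774/2423 ≈ 1.5576
Rounded to 4 decimal places: z = 1.5576

Answer: 1.5576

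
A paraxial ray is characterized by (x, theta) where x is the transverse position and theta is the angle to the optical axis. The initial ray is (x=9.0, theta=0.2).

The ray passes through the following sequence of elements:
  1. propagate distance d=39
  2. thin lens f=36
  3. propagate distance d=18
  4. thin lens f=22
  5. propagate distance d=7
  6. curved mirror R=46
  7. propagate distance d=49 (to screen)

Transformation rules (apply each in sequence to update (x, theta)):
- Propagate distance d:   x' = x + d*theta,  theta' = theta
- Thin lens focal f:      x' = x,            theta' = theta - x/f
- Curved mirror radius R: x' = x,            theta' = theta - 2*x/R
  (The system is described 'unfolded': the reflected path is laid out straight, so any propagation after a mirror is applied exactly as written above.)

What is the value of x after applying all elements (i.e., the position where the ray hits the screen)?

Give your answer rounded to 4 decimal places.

Initial: x=9.0000 theta=0.2000
After 1 (propagate distance d=39): x=16.8000 theta=0.2000
After 2 (thin lens f=36): x=16.8000 theta=-4/15 (≈-0.2667)
After 3 (propagate distance d=18): x=12.0000 theta=-4/15 (≈-0.2667)
After 4 (thin lens f=22): x=12.0000 theta=-134/165 (≈-0.8121)
After 5 (propagate distance d=7): x=1042/165 (≈6.3152) theta=-134/165 (≈-0.8121)
After 6 (curved mirror R=46): x=1042/165 (≈6.3152) theta=-4124/3795 (≈-1.0867)
After 7 (propagate distance d=49 (to screen)): x=-11874/253 (≈-46.9328) theta=-4124/3795 (≈-1.0867)
Rounded to 4 decimal places: x = -46.9328

Answer: -46.9328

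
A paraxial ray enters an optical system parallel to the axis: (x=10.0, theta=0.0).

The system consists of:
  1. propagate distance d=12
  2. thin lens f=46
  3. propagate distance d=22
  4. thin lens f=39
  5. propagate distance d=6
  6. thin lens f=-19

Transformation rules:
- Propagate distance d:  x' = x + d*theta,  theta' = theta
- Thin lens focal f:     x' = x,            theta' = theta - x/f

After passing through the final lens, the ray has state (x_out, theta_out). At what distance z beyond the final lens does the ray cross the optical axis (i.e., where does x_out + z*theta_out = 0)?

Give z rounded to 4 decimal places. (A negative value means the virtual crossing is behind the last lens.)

Initial: x=10.0000 theta=0.0000
After 1 (propagate distance d=12): x=10.0000 theta=0.0000
After 2 (thin lens f=46): x=10.0000 theta=-5/23 (≈-0.2174)
After 3 (propagate distance d=22): x=120/23 (≈5.2174) theta=-5/23 (≈-0.2174)
After 4 (thin lens f=39): x=120/23 (≈5.2174) theta=-105/299 (≈-0.3512)
After 5 (propagate distance d=6): x=930/299 (≈3.1104) theta=-105/299 (≈-0.3512)
After 6 (thin lens f=-19): x=930/299 (≈3.1104) theta=-1065/5681 (≈-0.1875)
z_focus = -x_out/theta_out = -(930/299)/(-1065/5681) = 1178/71 ≈ 16.5915
Rounded to 4 decimal places: z = 16.5915

Answer: 16.5915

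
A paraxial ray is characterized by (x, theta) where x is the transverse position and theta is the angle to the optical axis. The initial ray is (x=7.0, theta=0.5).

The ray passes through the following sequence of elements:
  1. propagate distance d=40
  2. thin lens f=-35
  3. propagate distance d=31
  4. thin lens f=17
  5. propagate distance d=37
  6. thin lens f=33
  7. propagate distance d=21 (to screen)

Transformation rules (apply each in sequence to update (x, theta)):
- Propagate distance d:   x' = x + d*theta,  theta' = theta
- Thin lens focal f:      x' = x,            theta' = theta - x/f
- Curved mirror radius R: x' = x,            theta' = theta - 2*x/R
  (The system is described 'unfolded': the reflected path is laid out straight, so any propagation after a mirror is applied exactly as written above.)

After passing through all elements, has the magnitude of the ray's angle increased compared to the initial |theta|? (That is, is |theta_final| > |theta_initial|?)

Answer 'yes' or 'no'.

Initial: x=7.0000 theta=0.5000
After 1 (propagate distance d=40): x=27.0000 theta=0.5000
After 2 (thin lens f=-35): x=27.0000 theta=89/70 (≈1.2714)
After 3 (propagate distance d=31): x=4649/70 (≈66.4143) theta=89/70 (≈1.2714)
After 4 (thin lens f=17): x=4649/70 (≈66.4143) theta=-224/85 (≈-2.6353)
After 5 (propagate distance d=37): x=-36999/1190 (≈-31.0916) theta=-224/85 (≈-2.6353)
After 6 (thin lens f=33): x=-36999/1190 (≈-31.0916) theta=-22163/13090 (≈-1.6931)
After 7 (propagate distance d=21 (to screen)): x=-436206/6545 (≈-66.6472) theta=-22163/13090 (≈-1.6931)
|theta_initial|=0.5000 |theta_final|=22163/13090 (≈1.6931) -> increased

Answer: yes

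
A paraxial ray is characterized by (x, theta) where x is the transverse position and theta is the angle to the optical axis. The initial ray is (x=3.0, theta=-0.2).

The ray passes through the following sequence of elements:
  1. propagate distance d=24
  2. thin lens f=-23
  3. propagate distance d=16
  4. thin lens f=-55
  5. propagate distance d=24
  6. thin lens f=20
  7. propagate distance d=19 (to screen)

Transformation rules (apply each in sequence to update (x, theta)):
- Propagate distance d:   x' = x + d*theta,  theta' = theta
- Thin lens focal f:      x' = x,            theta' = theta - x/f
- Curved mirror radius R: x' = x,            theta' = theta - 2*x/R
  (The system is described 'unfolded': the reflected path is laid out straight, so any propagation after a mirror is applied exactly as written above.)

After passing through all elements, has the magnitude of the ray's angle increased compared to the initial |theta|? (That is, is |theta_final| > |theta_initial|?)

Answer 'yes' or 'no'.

Initial: x=3.0000 theta=-0.2000
After 1 (propagate distance d=24): x=-1.8000 theta=-0.2000
After 2 (thin lens f=-23): x=-1.8000 theta=-32/115 (≈-0.2783)
After 3 (propagate distance d=16): x=-719/115 (≈-6.2522) theta=-32/115 (≈-0.2783)
After 4 (thin lens f=-55): x=-719/115 (≈-6.2522) theta=-2479/6325 (≈-0.3919)
After 5 (propagate distance d=24): x=-99041/6325 (≈-15.6587) theta=-2479/6325 (≈-0.3919)
After 6 (thin lens f=20): x=-99041/6325 (≈-15.6587) theta=49461/126500 (≈0.3910)
After 7 (propagate distance d=19 (to screen)): x=-1041061/126500 (≈-8.2297) theta=49461/126500 (≈0.3910)
|theta_initial|=0.2000 |theta_final|=49461/126500 (≈0.3910) -> increased

Answer: yes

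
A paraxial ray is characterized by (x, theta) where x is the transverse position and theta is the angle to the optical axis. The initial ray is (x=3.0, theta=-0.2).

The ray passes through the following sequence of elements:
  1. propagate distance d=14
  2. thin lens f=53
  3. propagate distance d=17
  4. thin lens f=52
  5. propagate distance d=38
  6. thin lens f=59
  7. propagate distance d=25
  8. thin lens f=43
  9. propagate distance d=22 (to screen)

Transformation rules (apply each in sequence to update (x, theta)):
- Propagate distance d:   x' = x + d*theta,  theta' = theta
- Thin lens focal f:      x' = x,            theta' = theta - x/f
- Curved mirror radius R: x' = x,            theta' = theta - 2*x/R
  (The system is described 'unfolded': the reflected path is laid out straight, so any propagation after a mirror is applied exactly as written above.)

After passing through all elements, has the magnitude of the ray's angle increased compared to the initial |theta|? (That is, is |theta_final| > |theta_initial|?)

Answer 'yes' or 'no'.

Answer: yes

Derivation:
Initial: x=3.0000 theta=-0.2000
After 1 (propagate distance d=14): x=0.2000 theta=-0.2000
After 2 (thin lens f=53): x=0.2000 theta=-54/265 (≈-0.2038)
After 3 (propagate distance d=17): x=-173/53 (≈-3.2642) theta=-54/265 (≈-0.2038)
After 4 (thin lens f=52): x=-173/53 (≈-3.2642) theta=-1943/13780 (≈-0.1410)
After 5 (propagate distance d=38): x=-59407/6890 (≈-8.6222) theta=-1943/13780 (≈-0.1410)
After 6 (thin lens f=59): x=-59407/6890 (≈-8.6222) theta=4177/813020 (≈0.0051)
After 7 (propagate distance d=25): x=-6905601/813020 (≈-8.4938) theta=4177/813020 (≈0.0051)
After 8 (thin lens f=43): x=-6905601/813020 (≈-8.4938) theta=1771303/8739965 (≈0.2027)
After 9 (propagate distance d=22 (to screen)): x=-141066179/34959860 (≈-4.0351) theta=1771303/8739965 (≈0.2027)
|theta_initial|=0.2000 |theta_final|=1771303/8739965 (≈0.2027) -> increased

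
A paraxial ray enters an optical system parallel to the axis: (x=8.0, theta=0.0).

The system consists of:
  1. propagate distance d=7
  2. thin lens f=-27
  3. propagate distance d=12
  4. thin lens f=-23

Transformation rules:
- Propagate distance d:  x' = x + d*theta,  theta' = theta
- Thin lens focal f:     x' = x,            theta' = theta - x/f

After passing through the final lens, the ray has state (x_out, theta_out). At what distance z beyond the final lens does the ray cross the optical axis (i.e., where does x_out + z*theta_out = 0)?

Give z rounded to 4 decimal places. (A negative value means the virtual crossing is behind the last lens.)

Initial: x=8.0000 theta=0.0000
After 1 (propagate distance d=7): x=8.0000 theta=0.0000
After 2 (thin lens f=-27): x=8.0000 theta=8/27 (≈0.2963)
After 3 (propagate distance d=12): x=104/9 (≈11.5556) theta=8/27 (≈0.2963)
After 4 (thin lens f=-23): x=104/9 (≈11.5556) theta=496/621 (≈0.7987)
z_focus = -x_out/theta_out = -(104/9)/(496/621) = -897/62 ≈ -14.4677
Rounded to 4 decimal places: z = -14.4677

Answer: -14.4677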